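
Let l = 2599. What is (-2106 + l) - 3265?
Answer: -2772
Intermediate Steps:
(-2106 + l) - 3265 = (-2106 + 2599) - 3265 = 493 - 3265 = -2772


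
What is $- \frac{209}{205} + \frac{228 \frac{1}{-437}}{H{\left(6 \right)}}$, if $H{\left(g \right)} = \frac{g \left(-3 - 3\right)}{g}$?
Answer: $- \frac{4397}{4715} \approx -0.93256$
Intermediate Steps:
$H{\left(g \right)} = -6$ ($H{\left(g \right)} = \frac{g \left(-6\right)}{g} = \frac{\left(-6\right) g}{g} = -6$)
$- \frac{209}{205} + \frac{228 \frac{1}{-437}}{H{\left(6 \right)}} = - \frac{209}{205} + \frac{228 \frac{1}{-437}}{-6} = \left(-209\right) \frac{1}{205} + 228 \left(- \frac{1}{437}\right) \left(- \frac{1}{6}\right) = - \frac{209}{205} - - \frac{2}{23} = - \frac{209}{205} + \frac{2}{23} = - \frac{4397}{4715}$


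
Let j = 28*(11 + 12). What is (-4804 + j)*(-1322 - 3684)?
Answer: 20824960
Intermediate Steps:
j = 644 (j = 28*23 = 644)
(-4804 + j)*(-1322 - 3684) = (-4804 + 644)*(-1322 - 3684) = -4160*(-5006) = 20824960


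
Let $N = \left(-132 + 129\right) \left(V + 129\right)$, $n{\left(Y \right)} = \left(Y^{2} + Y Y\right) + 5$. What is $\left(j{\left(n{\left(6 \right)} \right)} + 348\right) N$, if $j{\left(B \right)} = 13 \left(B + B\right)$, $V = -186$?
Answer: $401850$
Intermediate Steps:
$n{\left(Y \right)} = 5 + 2 Y^{2}$ ($n{\left(Y \right)} = \left(Y^{2} + Y^{2}\right) + 5 = 2 Y^{2} + 5 = 5 + 2 Y^{2}$)
$j{\left(B \right)} = 26 B$ ($j{\left(B \right)} = 13 \cdot 2 B = 26 B$)
$N = 171$ ($N = \left(-132 + 129\right) \left(-186 + 129\right) = \left(-3\right) \left(-57\right) = 171$)
$\left(j{\left(n{\left(6 \right)} \right)} + 348\right) N = \left(26 \left(5 + 2 \cdot 6^{2}\right) + 348\right) 171 = \left(26 \left(5 + 2 \cdot 36\right) + 348\right) 171 = \left(26 \left(5 + 72\right) + 348\right) 171 = \left(26 \cdot 77 + 348\right) 171 = \left(2002 + 348\right) 171 = 2350 \cdot 171 = 401850$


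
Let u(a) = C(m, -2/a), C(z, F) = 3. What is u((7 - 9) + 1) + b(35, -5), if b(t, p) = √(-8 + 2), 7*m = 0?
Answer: 3 + I*√6 ≈ 3.0 + 2.4495*I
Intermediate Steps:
m = 0 (m = (⅐)*0 = 0)
b(t, p) = I*√6 (b(t, p) = √(-6) = I*√6)
u(a) = 3
u((7 - 9) + 1) + b(35, -5) = 3 + I*√6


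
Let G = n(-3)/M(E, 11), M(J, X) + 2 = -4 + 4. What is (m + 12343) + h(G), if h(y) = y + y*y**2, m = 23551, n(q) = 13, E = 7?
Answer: 284903/8 ≈ 35613.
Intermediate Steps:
M(J, X) = -2 (M(J, X) = -2 + (-4 + 4) = -2 + 0 = -2)
G = -13/2 (G = 13/(-2) = 13*(-1/2) = -13/2 ≈ -6.5000)
h(y) = y + y**3
(m + 12343) + h(G) = (23551 + 12343) + (-13/2 + (-13/2)**3) = 35894 + (-13/2 - 2197/8) = 35894 - 2249/8 = 284903/8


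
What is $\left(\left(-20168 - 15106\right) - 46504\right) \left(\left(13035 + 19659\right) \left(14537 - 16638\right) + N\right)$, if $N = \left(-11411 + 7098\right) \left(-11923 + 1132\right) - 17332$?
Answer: $1812678308854$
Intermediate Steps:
$N = 46524251$ ($N = \left(-4313\right) \left(-10791\right) - 17332 = 46541583 - 17332 = 46524251$)
$\left(\left(-20168 - 15106\right) - 46504\right) \left(\left(13035 + 19659\right) \left(14537 - 16638\right) + N\right) = \left(\left(-20168 - 15106\right) - 46504\right) \left(\left(13035 + 19659\right) \left(14537 - 16638\right) + 46524251\right) = \left(\left(-20168 - 15106\right) - 46504\right) \left(32694 \left(-2101\right) + 46524251\right) = \left(-35274 - 46504\right) \left(-68690094 + 46524251\right) = \left(-81778\right) \left(-22165843\right) = 1812678308854$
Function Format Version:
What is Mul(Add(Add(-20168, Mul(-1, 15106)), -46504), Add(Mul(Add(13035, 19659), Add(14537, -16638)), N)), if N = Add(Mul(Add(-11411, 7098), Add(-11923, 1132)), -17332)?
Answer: 1812678308854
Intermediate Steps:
N = 46524251 (N = Add(Mul(-4313, -10791), -17332) = Add(46541583, -17332) = 46524251)
Mul(Add(Add(-20168, Mul(-1, 15106)), -46504), Add(Mul(Add(13035, 19659), Add(14537, -16638)), N)) = Mul(Add(Add(-20168, Mul(-1, 15106)), -46504), Add(Mul(Add(13035, 19659), Add(14537, -16638)), 46524251)) = Mul(Add(Add(-20168, -15106), -46504), Add(Mul(32694, -2101), 46524251)) = Mul(Add(-35274, -46504), Add(-68690094, 46524251)) = Mul(-81778, -22165843) = 1812678308854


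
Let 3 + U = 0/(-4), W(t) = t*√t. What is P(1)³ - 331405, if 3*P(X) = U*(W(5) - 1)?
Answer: -331029 - 640*√5 ≈ -3.3246e+5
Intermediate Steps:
W(t) = t^(3/2)
U = -3 (U = -3 + 0/(-4) = -3 + 0*(-¼) = -3 + 0 = -3)
P(X) = 1 - 5*√5 (P(X) = (-3*(5^(3/2) - 1))/3 = (-3*(5*√5 - 1))/3 = (-3*(-1 + 5*√5))/3 = (3 - 15*√5)/3 = 1 - 5*√5)
P(1)³ - 331405 = (1 - 5*√5)³ - 331405 = -331405 + (1 - 5*√5)³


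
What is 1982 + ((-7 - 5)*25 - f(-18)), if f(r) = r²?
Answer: 1358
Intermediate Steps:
1982 + ((-7 - 5)*25 - f(-18)) = 1982 + ((-7 - 5)*25 - 1*(-18)²) = 1982 + (-12*25 - 1*324) = 1982 + (-300 - 324) = 1982 - 624 = 1358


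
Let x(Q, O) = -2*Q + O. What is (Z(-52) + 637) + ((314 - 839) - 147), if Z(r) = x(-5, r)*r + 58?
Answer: 2207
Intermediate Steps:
x(Q, O) = O - 2*Q
Z(r) = 58 + r*(10 + r) (Z(r) = (r - 2*(-5))*r + 58 = (r + 10)*r + 58 = (10 + r)*r + 58 = r*(10 + r) + 58 = 58 + r*(10 + r))
(Z(-52) + 637) + ((314 - 839) - 147) = ((58 - 52*(10 - 52)) + 637) + ((314 - 839) - 147) = ((58 - 52*(-42)) + 637) + (-525 - 147) = ((58 + 2184) + 637) - 672 = (2242 + 637) - 672 = 2879 - 672 = 2207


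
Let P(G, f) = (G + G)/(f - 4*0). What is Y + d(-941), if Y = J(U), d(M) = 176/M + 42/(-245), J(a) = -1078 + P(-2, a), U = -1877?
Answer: -66662904732/61818995 ≈ -1078.4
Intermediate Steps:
P(G, f) = 2*G/f (P(G, f) = (2*G)/(f + 0) = (2*G)/f = 2*G/f)
J(a) = -1078 - 4/a (J(a) = -1078 + 2*(-2)/a = -1078 - 4/a)
d(M) = -6/35 + 176/M (d(M) = 176/M + 42*(-1/245) = 176/M - 6/35 = -6/35 + 176/M)
Y = -2023402/1877 (Y = -1078 - 4/(-1877) = -1078 - 4*(-1/1877) = -1078 + 4/1877 = -2023402/1877 ≈ -1078.0)
Y + d(-941) = -2023402/1877 + (-6/35 + 176/(-941)) = -2023402/1877 + (-6/35 + 176*(-1/941)) = -2023402/1877 + (-6/35 - 176/941) = -2023402/1877 - 11806/32935 = -66662904732/61818995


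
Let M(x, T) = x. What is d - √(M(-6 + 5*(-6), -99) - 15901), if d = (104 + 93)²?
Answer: 38809 - I*√15937 ≈ 38809.0 - 126.24*I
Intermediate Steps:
d = 38809 (d = 197² = 38809)
d - √(M(-6 + 5*(-6), -99) - 15901) = 38809 - √((-6 + 5*(-6)) - 15901) = 38809 - √((-6 - 30) - 15901) = 38809 - √(-36 - 15901) = 38809 - √(-15937) = 38809 - I*√15937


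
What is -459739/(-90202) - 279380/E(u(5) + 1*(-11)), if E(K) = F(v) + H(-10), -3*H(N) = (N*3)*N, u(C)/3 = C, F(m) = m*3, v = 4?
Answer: 225366891/70873 ≈ 3179.9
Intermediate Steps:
F(m) = 3*m
u(C) = 3*C
H(N) = -N² (H(N) = -N*3*N/3 = -3*N*N/3 = -N²)
E(K) = -88 (E(K) = 3*4 - 1*(-10)² = 12 - 1*100 = 12 - 100 = -88)
-459739/(-90202) - 279380/E(u(5) + 1*(-11)) = -459739/(-90202) - 279380/(-88) = -459739*(-1/90202) - 279380*(-1/88) = 65677/12886 + 69845/22 = 225366891/70873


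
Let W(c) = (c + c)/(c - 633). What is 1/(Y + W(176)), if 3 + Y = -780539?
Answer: -457/356708046 ≈ -1.2812e-6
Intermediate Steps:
Y = -780542 (Y = -3 - 780539 = -780542)
W(c) = 2*c/(-633 + c) (W(c) = (2*c)/(-633 + c) = 2*c/(-633 + c))
1/(Y + W(176)) = 1/(-780542 + 2*176/(-633 + 176)) = 1/(-780542 + 2*176/(-457)) = 1/(-780542 + 2*176*(-1/457)) = 1/(-780542 - 352/457) = 1/(-356708046/457) = -457/356708046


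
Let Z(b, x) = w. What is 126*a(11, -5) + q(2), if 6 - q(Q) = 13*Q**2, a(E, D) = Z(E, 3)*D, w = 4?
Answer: -2566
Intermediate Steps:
Z(b, x) = 4
a(E, D) = 4*D
q(Q) = 6 - 13*Q**2
126*a(11, -5) + q(2) = 126*(4*(-5)) + (6 - 13*2**2) = 126*(-20) + (6 - 13*4) = -2520 + (6 - 52) = -2520 - 46 = -2566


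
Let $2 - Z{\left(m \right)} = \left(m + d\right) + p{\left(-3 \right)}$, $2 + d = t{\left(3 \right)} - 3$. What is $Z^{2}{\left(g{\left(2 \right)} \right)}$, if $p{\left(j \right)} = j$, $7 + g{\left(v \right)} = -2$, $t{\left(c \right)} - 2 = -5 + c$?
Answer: $361$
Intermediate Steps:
$t{\left(c \right)} = -3 + c$ ($t{\left(c \right)} = 2 + \left(-5 + c\right) = -3 + c$)
$g{\left(v \right)} = -9$ ($g{\left(v \right)} = -7 - 2 = -9$)
$d = -5$ ($d = -2 + \left(\left(-3 + 3\right) - 3\right) = -2 + \left(0 - 3\right) = -2 - 3 = -5$)
$Z{\left(m \right)} = 10 - m$ ($Z{\left(m \right)} = 2 - \left(\left(m - 5\right) - 3\right) = 2 - \left(\left(-5 + m\right) - 3\right) = 2 - \left(-8 + m\right) = 10 - m$)
$Z^{2}{\left(g{\left(2 \right)} \right)} = \left(10 - -9\right)^{2} = \left(10 + 9\right)^{2} = 19^{2} = 361$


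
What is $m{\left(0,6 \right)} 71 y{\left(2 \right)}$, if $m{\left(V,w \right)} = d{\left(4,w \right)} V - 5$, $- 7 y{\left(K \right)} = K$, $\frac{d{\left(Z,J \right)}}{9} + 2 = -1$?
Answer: $\frac{710}{7} \approx 101.43$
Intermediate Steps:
$d{\left(Z,J \right)} = -27$ ($d{\left(Z,J \right)} = -18 + 9 \left(-1\right) = -18 - 9 = -27$)
$y{\left(K \right)} = - \frac{K}{7}$
$m{\left(V,w \right)} = -5 - 27 V$ ($m{\left(V,w \right)} = - 27 V - 5 = -5 - 27 V$)
$m{\left(0,6 \right)} 71 y{\left(2 \right)} = \left(-5 - 0\right) 71 \left(\left(- \frac{1}{7}\right) 2\right) = \left(-5 + 0\right) 71 \left(- \frac{2}{7}\right) = \left(-5\right) 71 \left(- \frac{2}{7}\right) = \left(-355\right) \left(- \frac{2}{7}\right) = \frac{710}{7}$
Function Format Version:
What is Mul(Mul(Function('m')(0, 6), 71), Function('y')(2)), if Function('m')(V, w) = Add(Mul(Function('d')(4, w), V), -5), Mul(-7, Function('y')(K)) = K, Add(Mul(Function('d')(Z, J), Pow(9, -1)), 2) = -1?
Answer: Rational(710, 7) ≈ 101.43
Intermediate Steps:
Function('d')(Z, J) = -27 (Function('d')(Z, J) = Add(-18, Mul(9, -1)) = Add(-18, -9) = -27)
Function('y')(K) = Mul(Rational(-1, 7), K)
Function('m')(V, w) = Add(-5, Mul(-27, V)) (Function('m')(V, w) = Add(Mul(-27, V), -5) = Add(-5, Mul(-27, V)))
Mul(Mul(Function('m')(0, 6), 71), Function('y')(2)) = Mul(Mul(Add(-5, Mul(-27, 0)), 71), Mul(Rational(-1, 7), 2)) = Mul(Mul(Add(-5, 0), 71), Rational(-2, 7)) = Mul(Mul(-5, 71), Rational(-2, 7)) = Mul(-355, Rational(-2, 7)) = Rational(710, 7)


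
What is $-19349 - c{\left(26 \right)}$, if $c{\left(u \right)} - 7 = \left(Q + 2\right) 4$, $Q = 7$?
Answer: $-19392$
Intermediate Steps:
$c{\left(u \right)} = 43$ ($c{\left(u \right)} = 7 + \left(7 + 2\right) 4 = 7 + 9 \cdot 4 = 7 + 36 = 43$)
$-19349 - c{\left(26 \right)} = -19349 - 43 = -19392$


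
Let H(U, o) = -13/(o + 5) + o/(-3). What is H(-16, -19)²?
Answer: 93025/1764 ≈ 52.735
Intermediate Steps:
H(U, o) = -13/(5 + o) - o/3 (H(U, o) = -13/(5 + o) + o*(-⅓) = -13/(5 + o) - o/3)
H(-16, -19)² = ((-39 - 1*(-19)² - 5*(-19))/(3*(5 - 19)))² = ((⅓)*(-39 - 1*361 + 95)/(-14))² = ((⅓)*(-1/14)*(-39 - 361 + 95))² = ((⅓)*(-1/14)*(-305))² = (305/42)² = 93025/1764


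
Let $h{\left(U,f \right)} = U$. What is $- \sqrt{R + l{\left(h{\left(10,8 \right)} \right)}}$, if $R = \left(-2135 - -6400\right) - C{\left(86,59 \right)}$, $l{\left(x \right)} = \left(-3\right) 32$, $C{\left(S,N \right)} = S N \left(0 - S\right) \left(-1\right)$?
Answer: $- i \sqrt{432195} \approx - 657.42 i$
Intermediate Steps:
$C{\left(S,N \right)} = N S^{2}$ ($C{\left(S,N \right)} = S N \left(- S\right) \left(-1\right) = S - N S \left(-1\right) = S N S = N S^{2}$)
$l{\left(x \right)} = -96$
$R = -432099$ ($R = \left(-2135 - -6400\right) - 59 \cdot 86^{2} = \left(-2135 + 6400\right) - 59 \cdot 7396 = 4265 - 436364 = -432099$)
$- \sqrt{R + l{\left(h{\left(10,8 \right)} \right)}} = - \sqrt{-432099 - 96} = - \sqrt{-432195} = - i \sqrt{432195}$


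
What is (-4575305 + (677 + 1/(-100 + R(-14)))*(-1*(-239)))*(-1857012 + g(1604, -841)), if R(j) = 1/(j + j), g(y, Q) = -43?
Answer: 22957333221876670/2801 ≈ 8.1961e+12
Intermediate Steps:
R(j) = 1/(2*j)
(-4575305 + (677 + 1/(-100 + R(-14)))*(-1*(-239)))*(-1857012 + g(1604, -841)) = (-4575305 + (677 + 1/(-100 + (½)/(-14)))*(-1*(-239)))*(-1857012 - 43) = (-4575305 + (677 + 1/(-100 + (½)*(-1/14)))*239)*(-1857055) = (-4575305 + (677 + 1/(-100 - 1/28))*239)*(-1857055) = (-4575305 + (677 + 1/(-2801/28))*239)*(-1857055) = (-4575305 + (677 - 28/2801)*239)*(-1857055) = (-4575305 + (1896249/2801)*239)*(-1857055) = (-4575305 + 453203511/2801)*(-1857055) = -12362225794/2801*(-1857055) = 22957333221876670/2801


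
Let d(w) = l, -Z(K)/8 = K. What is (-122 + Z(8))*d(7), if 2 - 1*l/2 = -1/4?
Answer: -837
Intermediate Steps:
Z(K) = -8*K
l = 9/2 (l = 4 - (-2)/4 = 4 - 2*(-¼) = 4 + ½ = 9/2 ≈ 4.5000)
d(w) = 9/2
(-122 + Z(8))*d(7) = (-122 - 8*8)*(9/2) = (-122 - 64)*(9/2) = -186*9/2 = -837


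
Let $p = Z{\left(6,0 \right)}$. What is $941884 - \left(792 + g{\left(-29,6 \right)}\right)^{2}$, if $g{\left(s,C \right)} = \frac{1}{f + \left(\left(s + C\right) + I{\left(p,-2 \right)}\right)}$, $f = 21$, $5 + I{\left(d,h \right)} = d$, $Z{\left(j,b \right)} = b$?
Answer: $\frac{15427467}{49} \approx 3.1485 \cdot 10^{5}$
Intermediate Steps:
$p = 0$
$I{\left(d,h \right)} = -5 + d$
$g{\left(s,C \right)} = \frac{1}{16 + C + s}$ ($g{\left(s,C \right)} = \frac{1}{21 + \left(\left(s + C\right) + \left(-5 + 0\right)\right)} = \frac{1}{21 - \left(5 - C - s\right)} = \frac{1}{21 + \left(-5 + C + s\right)} = \frac{1}{16 + C + s}$)
$941884 - \left(792 + g{\left(-29,6 \right)}\right)^{2} = 941884 - \left(792 + \frac{1}{16 + 6 - 29}\right)^{2} = 941884 - \left(792 + \frac{1}{-7}\right)^{2} = 941884 - \left(792 - \frac{1}{7}\right)^{2} = 941884 - \left(\frac{5543}{7}\right)^{2} = 941884 - \frac{30724849}{49} = \frac{15427467}{49}$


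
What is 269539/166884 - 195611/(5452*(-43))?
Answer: 11979248891/4890452178 ≈ 2.4495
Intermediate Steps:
269539/166884 - 195611/(5452*(-43)) = 269539*(1/166884) - 195611/(-234436) = 269539/166884 - 195611*(-1/234436) = 269539/166884 + 195611/234436 = 11979248891/4890452178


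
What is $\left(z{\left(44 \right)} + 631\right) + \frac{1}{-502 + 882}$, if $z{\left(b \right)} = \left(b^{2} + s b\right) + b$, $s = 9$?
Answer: $\frac{1142661}{380} \approx 3007.0$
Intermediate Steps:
$z{\left(b \right)} = b^{2} + 10 b$ ($z{\left(b \right)} = \left(b^{2} + 9 b\right) + b = b^{2} + 10 b$)
$\left(z{\left(44 \right)} + 631\right) + \frac{1}{-502 + 882} = \left(44 \left(10 + 44\right) + 631\right) + \frac{1}{-502 + 882} = \left(44 \cdot 54 + 631\right) + \frac{1}{380} = \left(2376 + 631\right) + \frac{1}{380} = 3007 + \frac{1}{380} = \frac{1142661}{380}$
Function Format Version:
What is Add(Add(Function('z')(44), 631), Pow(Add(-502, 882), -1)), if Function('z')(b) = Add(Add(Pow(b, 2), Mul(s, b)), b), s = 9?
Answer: Rational(1142661, 380) ≈ 3007.0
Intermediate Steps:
Function('z')(b) = Add(Pow(b, 2), Mul(10, b)) (Function('z')(b) = Add(Add(Pow(b, 2), Mul(9, b)), b) = Add(Pow(b, 2), Mul(10, b)))
Add(Add(Function('z')(44), 631), Pow(Add(-502, 882), -1)) = Add(Add(Mul(44, Add(10, 44)), 631), Pow(Add(-502, 882), -1)) = Add(Add(Mul(44, 54), 631), Pow(380, -1)) = Add(Add(2376, 631), Rational(1, 380)) = Add(3007, Rational(1, 380)) = Rational(1142661, 380)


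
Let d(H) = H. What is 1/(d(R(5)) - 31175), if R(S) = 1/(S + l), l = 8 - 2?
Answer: -11/342924 ≈ -3.2077e-5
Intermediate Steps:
l = 6
R(S) = 1/(6 + S) (R(S) = 1/(S + 6) = 1/(6 + S))
1/(d(R(5)) - 31175) = 1/(1/(6 + 5) - 31175) = 1/(1/11 - 31175) = 1/(-342924/11) = -11/342924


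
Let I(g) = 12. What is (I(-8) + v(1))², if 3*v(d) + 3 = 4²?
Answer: 2401/9 ≈ 266.78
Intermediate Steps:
v(d) = 13/3 (v(d) = -1 + (⅓)*4² = -1 + (⅓)*16 = -1 + 16/3 = 13/3)
(I(-8) + v(1))² = (12 + 13/3)² = (49/3)² = 2401/9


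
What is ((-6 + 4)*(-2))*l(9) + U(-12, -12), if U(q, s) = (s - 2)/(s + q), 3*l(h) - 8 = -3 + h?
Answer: 77/4 ≈ 19.250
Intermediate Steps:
l(h) = 5/3 + h/3 (l(h) = 8/3 + (-3 + h)/3 = 8/3 + (-1 + h/3) = 5/3 + h/3)
U(q, s) = (-2 + s)/(q + s)
((-6 + 4)*(-2))*l(9) + U(-12, -12) = ((-6 + 4)*(-2))*(5/3 + (1/3)*9) + (-2 - 12)/(-12 - 12) = (-2*(-2))*(5/3 + 3) - 14/(-24) = 4*(14/3) - 1/24*(-14) = 56/3 + 7/12 = 77/4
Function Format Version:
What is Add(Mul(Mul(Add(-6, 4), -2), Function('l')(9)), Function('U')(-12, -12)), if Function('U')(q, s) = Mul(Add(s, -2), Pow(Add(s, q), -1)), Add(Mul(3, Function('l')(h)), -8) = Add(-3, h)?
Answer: Rational(77, 4) ≈ 19.250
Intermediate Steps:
Function('l')(h) = Add(Rational(5, 3), Mul(Rational(1, 3), h)) (Function('l')(h) = Add(Rational(8, 3), Mul(Rational(1, 3), Add(-3, h))) = Add(Rational(8, 3), Add(-1, Mul(Rational(1, 3), h))) = Add(Rational(5, 3), Mul(Rational(1, 3), h)))
Function('U')(q, s) = Mul(Pow(Add(q, s), -1), Add(-2, s)) (Function('U')(q, s) = Mul(Add(-2, s), Pow(Add(q, s), -1)) = Mul(Pow(Add(q, s), -1), Add(-2, s)))
Add(Mul(Mul(Add(-6, 4), -2), Function('l')(9)), Function('U')(-12, -12)) = Add(Mul(Mul(Add(-6, 4), -2), Add(Rational(5, 3), Mul(Rational(1, 3), 9))), Mul(Pow(Add(-12, -12), -1), Add(-2, -12))) = Add(Mul(Mul(-2, -2), Add(Rational(5, 3), 3)), Mul(Pow(-24, -1), -14)) = Add(Mul(4, Rational(14, 3)), Mul(Rational(-1, 24), -14)) = Add(Rational(56, 3), Rational(7, 12)) = Rational(77, 4)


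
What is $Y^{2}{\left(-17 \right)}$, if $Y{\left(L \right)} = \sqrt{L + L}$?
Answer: $-34$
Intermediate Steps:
$Y{\left(L \right)} = \sqrt{2} \sqrt{L}$ ($Y{\left(L \right)} = \sqrt{2 L} = \sqrt{2} \sqrt{L}$)
$Y^{2}{\left(-17 \right)} = \left(\sqrt{2} \sqrt{-17}\right)^{2} = \left(\sqrt{2} i \sqrt{17}\right)^{2} = \left(i \sqrt{34}\right)^{2} = -34$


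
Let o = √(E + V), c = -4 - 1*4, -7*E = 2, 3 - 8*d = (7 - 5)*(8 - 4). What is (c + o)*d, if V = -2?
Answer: 5 - 5*I*√7/14 ≈ 5.0 - 0.94491*I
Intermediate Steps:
d = -5/8 (d = 3/8 - (7 - 5)*(8 - 4)/8 = 3/8 - 4/4 = 3/8 - ⅛*8 = 3/8 - 1 = -5/8 ≈ -0.62500)
E = -2/7 (E = -⅐*2 = -2/7 ≈ -0.28571)
c = -8 (c = -4 - 4 = -8)
o = 4*I*√7/7 (o = √(-2/7 - 2) = √(-16/7) = 4*I*√7/7 ≈ 1.5119*I)
(c + o)*d = (-8 + 4*I*√7/7)*(-5/8) = 5 - 5*I*√7/14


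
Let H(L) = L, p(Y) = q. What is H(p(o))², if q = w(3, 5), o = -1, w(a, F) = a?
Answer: 9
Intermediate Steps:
q = 3
p(Y) = 3
H(p(o))² = 3² = 9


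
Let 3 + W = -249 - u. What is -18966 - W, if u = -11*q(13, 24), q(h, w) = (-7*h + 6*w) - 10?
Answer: -19187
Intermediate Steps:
q(h, w) = -10 - 7*h + 6*w
u = -473 (u = -11*(-10 - 7*13 + 6*24) = -11*(-10 - 91 + 144) = -11*43 = -473)
W = 221 (W = -3 + (-249 - 1*(-473)) = -3 + (-249 + 473) = -3 + 224 = 221)
-18966 - W = -18966 - 1*221 = -18966 - 221 = -19187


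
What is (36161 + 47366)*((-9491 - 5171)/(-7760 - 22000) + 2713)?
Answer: 3372550551317/14880 ≈ 2.2665e+8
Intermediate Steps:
(36161 + 47366)*((-9491 - 5171)/(-7760 - 22000) + 2713) = 83527*(-14662/(-29760) + 2713) = 83527*(-14662*(-1/29760) + 2713) = 83527*(7331/14880 + 2713) = 83527*(40376771/14880) = 3372550551317/14880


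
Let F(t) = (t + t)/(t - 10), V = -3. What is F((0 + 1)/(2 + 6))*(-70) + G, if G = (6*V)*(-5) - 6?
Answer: 6776/79 ≈ 85.772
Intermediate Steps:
F(t) = 2*t/(-10 + t) (F(t) = (2*t)/(-10 + t) = 2*t/(-10 + t))
G = 84 (G = (6*(-3))*(-5) - 6 = -18*(-5) - 6 = 90 - 6 = 84)
F((0 + 1)/(2 + 6))*(-70) + G = (2*((0 + 1)/(2 + 6))/(-10 + (0 + 1)/(2 + 6)))*(-70) + 84 = (2*(1/8)/(-10 + 1/8))*(-70) + 84 = (2*(1*(⅛))/(-10 + 1*(⅛)))*(-70) + 84 = (2*(⅛)/(-10 + ⅛))*(-70) + 84 = (2*(⅛)/(-79/8))*(-70) + 84 = (2*(⅛)*(-8/79))*(-70) + 84 = -2/79*(-70) + 84 = 140/79 + 84 = 6776/79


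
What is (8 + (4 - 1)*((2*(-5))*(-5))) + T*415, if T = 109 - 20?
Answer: 37093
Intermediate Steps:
T = 89
(8 + (4 - 1)*((2*(-5))*(-5))) + T*415 = (8 + (4 - 1)*((2*(-5))*(-5))) + 89*415 = (8 + 3*(-10*(-5))) + 36935 = (8 + 3*50) + 36935 = (8 + 150) + 36935 = 158 + 36935 = 37093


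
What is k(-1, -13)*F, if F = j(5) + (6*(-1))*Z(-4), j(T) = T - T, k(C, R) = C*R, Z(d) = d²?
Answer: -1248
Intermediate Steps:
j(T) = 0
F = -96 (F = 0 + (6*(-1))*(-4)² = 0 - 6*16 = 0 - 96 = -96)
k(-1, -13)*F = -1*(-13)*(-96) = 13*(-96) = -1248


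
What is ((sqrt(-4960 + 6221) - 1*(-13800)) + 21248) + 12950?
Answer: 47998 + sqrt(1261) ≈ 48034.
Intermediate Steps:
((sqrt(-4960 + 6221) - 1*(-13800)) + 21248) + 12950 = ((sqrt(1261) + 13800) + 21248) + 12950 = ((13800 + sqrt(1261)) + 21248) + 12950 = (35048 + sqrt(1261)) + 12950 = 47998 + sqrt(1261)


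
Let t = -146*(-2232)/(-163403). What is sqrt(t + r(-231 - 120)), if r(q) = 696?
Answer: 2*sqrt(4632581915562)/163403 ≈ 26.344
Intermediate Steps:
t = -325872/163403 (t = 325872*(-1/163403) = -325872/163403 ≈ -1.9943)
sqrt(t + r(-231 - 120)) = sqrt(-325872/163403 + 696) = sqrt(113402616/163403) = 2*sqrt(4632581915562)/163403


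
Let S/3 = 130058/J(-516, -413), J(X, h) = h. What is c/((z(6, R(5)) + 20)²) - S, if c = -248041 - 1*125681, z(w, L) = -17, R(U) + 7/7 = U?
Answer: -50278540/1239 ≈ -40580.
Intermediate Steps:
R(U) = -1 + U
c = -373722 (c = -248041 - 125681 = -373722)
S = -390174/413 (S = 3*(130058/(-413)) = 3*(130058*(-1/413)) = 3*(-130058/413) = -390174/413 ≈ -944.73)
c/((z(6, R(5)) + 20)²) - S = -373722/(-17 + 20)² - 1*(-390174/413) = -373722/(3²) + 390174/413 = -373722/9 + 390174/413 = -373722*⅑ + 390174/413 = -124574/3 + 390174/413 = -50278540/1239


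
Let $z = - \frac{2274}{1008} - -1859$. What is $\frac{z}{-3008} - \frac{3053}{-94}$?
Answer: $\frac{16100995}{505344} \approx 31.861$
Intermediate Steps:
$z = \frac{311933}{168}$ ($z = \left(-2274\right) \frac{1}{1008} + 1859 = - \frac{379}{168} + 1859 = \frac{311933}{168} \approx 1856.7$)
$\frac{z}{-3008} - \frac{3053}{-94} = \frac{311933}{168 \left(-3008\right)} - \frac{3053}{-94} = \frac{311933}{168} \left(- \frac{1}{3008}\right) - - \frac{3053}{94} = - \frac{311933}{505344} + \frac{3053}{94} = \frac{16100995}{505344}$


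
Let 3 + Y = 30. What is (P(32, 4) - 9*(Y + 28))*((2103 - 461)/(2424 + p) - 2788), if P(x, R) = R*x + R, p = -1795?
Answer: 635979630/629 ≈ 1.0111e+6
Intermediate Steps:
Y = 27 (Y = -3 + 30 = 27)
P(x, R) = R + R*x
(P(32, 4) - 9*(Y + 28))*((2103 - 461)/(2424 + p) - 2788) = (4*(1 + 32) - 9*(27 + 28))*((2103 - 461)/(2424 - 1795) - 2788) = (4*33 - 9*55)*(1642/629 - 2788) = (132 - 495)*(1642*(1/629) - 2788) = -363*(1642/629 - 2788) = -363*(-1752010/629) = 635979630/629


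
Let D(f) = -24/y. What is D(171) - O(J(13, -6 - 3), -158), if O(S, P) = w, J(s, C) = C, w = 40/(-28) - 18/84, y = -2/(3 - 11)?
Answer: -1321/14 ≈ -94.357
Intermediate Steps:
y = 1/4 (y = -2/(-8) = -1/8*(-2) = 1/4 ≈ 0.25000)
w = -23/14 (w = 40*(-1/28) - 18*1/84 = -10/7 - 3/14 = -23/14 ≈ -1.6429)
O(S, P) = -23/14
D(f) = -96 (D(f) = -24/1/4 = -24*4 = -96)
D(171) - O(J(13, -6 - 3), -158) = -96 - 1*(-23/14) = -96 + 23/14 = -1321/14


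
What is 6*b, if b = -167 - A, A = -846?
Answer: 4074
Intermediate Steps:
b = 679 (b = -167 - 1*(-846) = -167 + 846 = 679)
6*b = 6*679 = 4074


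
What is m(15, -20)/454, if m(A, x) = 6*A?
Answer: 45/227 ≈ 0.19824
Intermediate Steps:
m(15, -20)/454 = (6*15)/454 = 90*(1/454) = 45/227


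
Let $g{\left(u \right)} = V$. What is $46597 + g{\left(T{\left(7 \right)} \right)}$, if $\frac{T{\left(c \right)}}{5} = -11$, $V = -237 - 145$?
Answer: $46215$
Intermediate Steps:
$V = -382$ ($V = -237 - 145 = -382$)
$T{\left(c \right)} = -55$ ($T{\left(c \right)} = 5 \left(-11\right) = -55$)
$g{\left(u \right)} = -382$
$46597 + g{\left(T{\left(7 \right)} \right)} = 46597 - 382 = 46215$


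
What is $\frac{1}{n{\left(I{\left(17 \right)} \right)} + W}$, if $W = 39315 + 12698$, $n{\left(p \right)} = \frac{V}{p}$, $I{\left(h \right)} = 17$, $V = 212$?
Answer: $\frac{17}{884433} \approx 1.9221 \cdot 10^{-5}$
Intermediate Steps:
$n{\left(p \right)} = \frac{212}{p}$
$W = 52013$
$\frac{1}{n{\left(I{\left(17 \right)} \right)} + W} = \frac{1}{\frac{212}{17} + 52013} = \frac{1}{\frac{884433}{17}} = \frac{17}{884433}$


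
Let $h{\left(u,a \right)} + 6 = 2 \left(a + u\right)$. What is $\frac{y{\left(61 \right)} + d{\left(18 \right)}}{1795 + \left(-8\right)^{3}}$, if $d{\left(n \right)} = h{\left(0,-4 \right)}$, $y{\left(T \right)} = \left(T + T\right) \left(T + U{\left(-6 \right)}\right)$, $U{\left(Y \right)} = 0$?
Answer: $\frac{7428}{1283} \approx 5.7896$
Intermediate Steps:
$y{\left(T \right)} = 2 T^{2}$ ($y{\left(T \right)} = \left(T + T\right) \left(T + 0\right) = 2 T T = 2 T^{2}$)
$h{\left(u,a \right)} = -6 + 2 a + 2 u$ ($h{\left(u,a \right)} = -6 + 2 \left(a + u\right) = -6 + \left(2 a + 2 u\right) = -6 + 2 a + 2 u$)
$d{\left(n \right)} = -14$ ($d{\left(n \right)} = -6 + 2 \left(-4\right) + 2 \cdot 0 = -6 - 8 + 0 = -14$)
$\frac{y{\left(61 \right)} + d{\left(18 \right)}}{1795 + \left(-8\right)^{3}} = \frac{2 \cdot 61^{2} - 14}{1795 + \left(-8\right)^{3}} = \frac{2 \cdot 3721 - 14}{1795 - 512} = \frac{7442 - 14}{1283} = 7428 \cdot \frac{1}{1283} = \frac{7428}{1283}$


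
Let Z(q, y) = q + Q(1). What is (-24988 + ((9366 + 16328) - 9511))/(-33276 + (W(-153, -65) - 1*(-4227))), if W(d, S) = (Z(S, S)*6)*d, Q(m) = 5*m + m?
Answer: -2935/8371 ≈ -0.35062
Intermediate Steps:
Q(m) = 6*m
Z(q, y) = 6 + q (Z(q, y) = q + 6*1 = q + 6 = 6 + q)
W(d, S) = d*(36 + 6*S) (W(d, S) = ((6 + S)*6)*d = (36 + 6*S)*d = d*(36 + 6*S))
(-24988 + ((9366 + 16328) - 9511))/(-33276 + (W(-153, -65) - 1*(-4227))) = (-24988 + ((9366 + 16328) - 9511))/(-33276 + (6*(-153)*(6 - 65) - 1*(-4227))) = (-24988 + (25694 - 9511))/(-33276 + (6*(-153)*(-59) + 4227)) = (-24988 + 16183)/(-33276 + (54162 + 4227)) = -8805/(-33276 + 58389) = -8805/25113 = -8805*1/25113 = -2935/8371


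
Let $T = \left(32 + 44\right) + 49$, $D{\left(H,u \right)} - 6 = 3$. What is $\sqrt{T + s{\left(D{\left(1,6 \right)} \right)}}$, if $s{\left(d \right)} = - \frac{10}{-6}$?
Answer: $\frac{2 \sqrt{285}}{3} \approx 11.255$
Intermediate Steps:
$D{\left(H,u \right)} = 9$ ($D{\left(H,u \right)} = 6 + 3 = 9$)
$T = 125$ ($T = 76 + 49 = 125$)
$s{\left(d \right)} = \frac{5}{3}$ ($s{\left(d \right)} = \left(-10\right) \left(- \frac{1}{6}\right) = \frac{5}{3}$)
$\sqrt{T + s{\left(D{\left(1,6 \right)} \right)}} = \sqrt{125 + \frac{5}{3}} = \sqrt{\frac{380}{3}} = \frac{2 \sqrt{285}}{3}$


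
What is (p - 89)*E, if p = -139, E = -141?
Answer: 32148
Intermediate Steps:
(p - 89)*E = (-139 - 89)*(-141) = -228*(-141) = 32148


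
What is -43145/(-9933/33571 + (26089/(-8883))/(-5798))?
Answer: 10656990643381290/72958537529 ≈ 1.4607e+5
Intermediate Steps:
-43145/(-9933/33571 + (26089/(-8883))/(-5798)) = -43145/(-9933*1/33571 + (26089*(-1/8883))*(-1/5798)) = -43145/(-9933/33571 - 3727/1269*(-1/5798)) = -43145/(-9933/33571 + 3727/7357662) = -43145/(-72958537529/247004071002) = -43145*(-247004071002/72958537529) = 10656990643381290/72958537529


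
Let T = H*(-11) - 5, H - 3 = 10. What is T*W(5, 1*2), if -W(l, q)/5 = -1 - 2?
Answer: -2220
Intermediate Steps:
W(l, q) = 15 (W(l, q) = -5*(-1 - 2) = -5*(-3) = 15)
H = 13 (H = 3 + 10 = 13)
T = -148 (T = 13*(-11) - 5 = -143 - 5 = -148)
T*W(5, 1*2) = -148*15 = -2220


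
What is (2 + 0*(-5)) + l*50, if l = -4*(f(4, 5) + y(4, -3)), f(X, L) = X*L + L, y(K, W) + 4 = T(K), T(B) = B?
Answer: -4998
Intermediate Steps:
y(K, W) = -4 + K
f(X, L) = L + L*X (f(X, L) = L*X + L = L + L*X)
l = -100 (l = -4*(5*(1 + 4) + (-4 + 4)) = -4*(5*5 + 0) = -4*(25 + 0) = -4*25 = -100)
(2 + 0*(-5)) + l*50 = (2 + 0*(-5)) - 100*50 = (2 + 0) - 5000 = 2 - 5000 = -4998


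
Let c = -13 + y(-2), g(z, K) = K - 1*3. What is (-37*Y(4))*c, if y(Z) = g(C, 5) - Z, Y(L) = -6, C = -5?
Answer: -1998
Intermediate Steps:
g(z, K) = -3 + K (g(z, K) = K - 3 = -3 + K)
y(Z) = 2 - Z (y(Z) = (-3 + 5) - Z = 2 - Z)
c = -9 (c = -13 + (2 - 1*(-2)) = -13 + (2 + 2) = -13 + 4 = -9)
(-37*Y(4))*c = -37*(-6)*(-9) = 222*(-9) = -1998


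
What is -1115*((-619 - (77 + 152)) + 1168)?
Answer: -356800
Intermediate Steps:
-1115*((-619 - (77 + 152)) + 1168) = -1115*((-619 - 1*229) + 1168) = -1115*((-619 - 229) + 1168) = -1115*(-848 + 1168) = -1115*320 = -356800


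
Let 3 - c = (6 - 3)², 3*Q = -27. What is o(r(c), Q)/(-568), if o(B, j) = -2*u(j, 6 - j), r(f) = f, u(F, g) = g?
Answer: 15/284 ≈ 0.052817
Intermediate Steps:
Q = -9 (Q = (⅓)*(-27) = -9)
c = -6 (c = 3 - (6 - 3)² = 3 - 1*3² = 3 - 1*9 = 3 - 9 = -6)
o(B, j) = -12 + 2*j (o(B, j) = -2*(6 - j) = -12 + 2*j)
o(r(c), Q)/(-568) = (-12 + 2*(-9))/(-568) = (-12 - 18)*(-1/568) = -30*(-1/568) = 15/284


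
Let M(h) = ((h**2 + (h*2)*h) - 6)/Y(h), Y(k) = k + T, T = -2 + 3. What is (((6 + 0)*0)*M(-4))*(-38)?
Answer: 0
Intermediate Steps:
T = 1
Y(k) = 1 + k (Y(k) = k + 1 = 1 + k)
M(h) = (-6 + 3*h**2)/(1 + h) (M(h) = ((h**2 + (h*2)*h) - 6)/(1 + h) = ((h**2 + (2*h)*h) - 6)/(1 + h) = ((h**2 + 2*h**2) - 6)/(1 + h) = (3*h**2 - 6)/(1 + h) = (-6 + 3*h**2)/(1 + h))
(((6 + 0)*0)*M(-4))*(-38) = (((6 + 0)*0)*(3*(-2 + (-4)**2)/(1 - 4)))*(-38) = ((6*0)*(3*(-2 + 16)/(-3)))*(-38) = (0*(3*(-1/3)*14))*(-38) = (0*(-14))*(-38) = 0*(-38) = 0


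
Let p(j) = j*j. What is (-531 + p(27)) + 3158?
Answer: 3356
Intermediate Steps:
p(j) = j²
(-531 + p(27)) + 3158 = (-531 + 27²) + 3158 = (-531 + 729) + 3158 = 198 + 3158 = 3356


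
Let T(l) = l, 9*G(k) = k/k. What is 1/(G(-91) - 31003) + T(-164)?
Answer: -45760273/279026 ≈ -164.00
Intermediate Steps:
G(k) = 1/9 (G(k) = (k/k)/9 = (1/9)*1 = 1/9)
1/(G(-91) - 31003) + T(-164) = 1/(1/9 - 31003) - 164 = 1/(-279026/9) - 164 = -9/279026 - 164 = -45760273/279026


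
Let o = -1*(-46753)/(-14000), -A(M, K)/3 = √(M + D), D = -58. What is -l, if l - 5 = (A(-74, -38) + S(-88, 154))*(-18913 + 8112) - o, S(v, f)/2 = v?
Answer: -3801968679/2000 - 64806*I*√33 ≈ -1.901e+6 - 3.7228e+5*I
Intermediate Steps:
S(v, f) = 2*v
A(M, K) = -3*√(-58 + M) (A(M, K) = -3*√(M - 58) = -3*√(-58 + M))
o = -6679/2000 (o = 46753*(-1/14000) = -6679/2000 ≈ -3.3395)
l = 3801968679/2000 + 64806*I*√33 (l = 5 + ((-3*√(-58 - 74) + 2*(-88))*(-18913 + 8112) - 1*(-6679/2000)) = 5 + ((-6*I*√33 - 176)*(-10801) + 6679/2000) = 5 + ((-176 - 6*I*√33)*(-10801) + 6679/2000) = 5 + ((1900976 + 64806*I*√33) + 6679/2000) = 5 + (3801958679/2000 + 64806*I*√33) = 3801968679/2000 + 64806*I*√33 ≈ 1.901e+6 + 3.7228e+5*I)
-l = -(3801968679/2000 + 64806*I*√33) = -3801968679/2000 - 64806*I*√33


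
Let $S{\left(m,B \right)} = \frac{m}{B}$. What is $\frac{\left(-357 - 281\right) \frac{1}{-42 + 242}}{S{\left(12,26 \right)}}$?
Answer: $- \frac{4147}{600} \approx -6.9117$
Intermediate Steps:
$\frac{\left(-357 - 281\right) \frac{1}{-42 + 242}}{S{\left(12,26 \right)}} = \frac{\left(-357 - 281\right) \frac{1}{-42 + 242}}{12 \cdot \frac{1}{26}} = \frac{\left(-638\right) \frac{1}{200}}{12 \cdot \frac{1}{26}} = \frac{\left(-638\right) \frac{1}{200}}{\frac{6}{13}} = \left(- \frac{319}{100}\right) \frac{13}{6} = - \frac{4147}{600}$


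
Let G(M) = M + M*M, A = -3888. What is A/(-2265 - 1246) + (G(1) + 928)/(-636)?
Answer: -132077/372166 ≈ -0.35489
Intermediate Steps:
G(M) = M + M²
A/(-2265 - 1246) + (G(1) + 928)/(-636) = -3888/(-2265 - 1246) + (1*(1 + 1) + 928)/(-636) = -3888/(-3511) + (1*2 + 928)*(-1/636) = -3888*(-1/3511) + (2 + 928)*(-1/636) = 3888/3511 + 930*(-1/636) = 3888/3511 - 155/106 = -132077/372166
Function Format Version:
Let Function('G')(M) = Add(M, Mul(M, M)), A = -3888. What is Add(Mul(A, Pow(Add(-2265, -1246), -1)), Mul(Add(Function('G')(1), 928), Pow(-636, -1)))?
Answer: Rational(-132077, 372166) ≈ -0.35489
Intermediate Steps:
Function('G')(M) = Add(M, Pow(M, 2))
Add(Mul(A, Pow(Add(-2265, -1246), -1)), Mul(Add(Function('G')(1), 928), Pow(-636, -1))) = Add(Mul(-3888, Pow(Add(-2265, -1246), -1)), Mul(Add(Mul(1, Add(1, 1)), 928), Pow(-636, -1))) = Add(Mul(-3888, Pow(-3511, -1)), Mul(Add(Mul(1, 2), 928), Rational(-1, 636))) = Add(Mul(-3888, Rational(-1, 3511)), Mul(Add(2, 928), Rational(-1, 636))) = Add(Rational(3888, 3511), Mul(930, Rational(-1, 636))) = Add(Rational(3888, 3511), Rational(-155, 106)) = Rational(-132077, 372166)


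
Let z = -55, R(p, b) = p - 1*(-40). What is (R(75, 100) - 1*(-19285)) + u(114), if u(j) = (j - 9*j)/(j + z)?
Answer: 1143688/59 ≈ 19385.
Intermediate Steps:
R(p, b) = 40 + p (R(p, b) = p + 40 = 40 + p)
u(j) = -8*j/(-55 + j) (u(j) = (j - 9*j)/(j - 55) = (-8*j)/(-55 + j) = -8*j/(-55 + j))
(R(75, 100) - 1*(-19285)) + u(114) = ((40 + 75) - 1*(-19285)) - 8*114/(-55 + 114) = (115 + 19285) - 8*114/59 = 19400 - 8*114*1/59 = 19400 - 912/59 = 1143688/59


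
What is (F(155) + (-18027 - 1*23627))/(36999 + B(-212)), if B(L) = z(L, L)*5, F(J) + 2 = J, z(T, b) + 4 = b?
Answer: -41501/35919 ≈ -1.1554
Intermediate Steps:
z(T, b) = -4 + b
F(J) = -2 + J
B(L) = -20 + 5*L (B(L) = (-4 + L)*5 = -20 + 5*L)
(F(155) + (-18027 - 1*23627))/(36999 + B(-212)) = ((-2 + 155) + (-18027 - 1*23627))/(36999 + (-20 + 5*(-212))) = (153 + (-18027 - 23627))/(36999 + (-20 - 1060)) = (153 - 41654)/(36999 - 1080) = -41501/35919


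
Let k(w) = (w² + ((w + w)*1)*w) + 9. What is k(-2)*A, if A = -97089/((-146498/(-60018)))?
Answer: -61184419821/73249 ≈ -8.3529e+5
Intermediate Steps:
A = -2913543801/73249 (A = -97089/((-146498*(-1/60018))) = -97089/73249/30009 = -97089*30009/73249 = -2913543801/73249 ≈ -39776.)
k(w) = 9 + 3*w² (k(w) = (w² + ((2*w)*1)*w) + 9 = (w² + (2*w)*w) + 9 = (w² + 2*w²) + 9 = 3*w² + 9 = 9 + 3*w²)
k(-2)*A = (9 + 3*(-2)²)*(-2913543801/73249) = (9 + 3*4)*(-2913543801/73249) = (9 + 12)*(-2913543801/73249) = 21*(-2913543801/73249) = -61184419821/73249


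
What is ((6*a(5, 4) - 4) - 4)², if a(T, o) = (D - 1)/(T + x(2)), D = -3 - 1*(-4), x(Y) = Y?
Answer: 64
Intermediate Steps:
D = 1 (D = -3 + 4 = 1)
a(T, o) = 0 (a(T, o) = (1 - 1)/(T + 2) = 0/(2 + T) = 0)
((6*a(5, 4) - 4) - 4)² = ((6*0 - 4) - 4)² = ((0 - 4) - 4)² = (-4 - 4)² = (-8)² = 64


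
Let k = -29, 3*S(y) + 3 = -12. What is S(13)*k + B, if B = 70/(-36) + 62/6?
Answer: 2761/18 ≈ 153.39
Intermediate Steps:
S(y) = -5 (S(y) = -1 + (⅓)*(-12) = -1 - 4 = -5)
B = 151/18 (B = 70*(-1/36) + 62*(⅙) = -35/18 + 31/3 = 151/18 ≈ 8.3889)
S(13)*k + B = -5*(-29) + 151/18 = 145 + 151/18 = 2761/18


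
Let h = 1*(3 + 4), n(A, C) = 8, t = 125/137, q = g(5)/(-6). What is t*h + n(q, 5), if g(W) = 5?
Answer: 1971/137 ≈ 14.387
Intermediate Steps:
q = -⅚ (q = 5/(-6) = 5*(-⅙) = -⅚ ≈ -0.83333)
t = 125/137 (t = 125*(1/137) = 125/137 ≈ 0.91241)
h = 7 (h = 1*7 = 7)
t*h + n(q, 5) = (125/137)*7 + 8 = 875/137 + 8 = 1971/137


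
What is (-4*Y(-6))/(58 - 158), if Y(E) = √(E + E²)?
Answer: √30/25 ≈ 0.21909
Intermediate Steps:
(-4*Y(-6))/(58 - 158) = (-4*√30)/(58 - 158) = -4*√30/(-100) = -4*√30*(-1/100) = √30/25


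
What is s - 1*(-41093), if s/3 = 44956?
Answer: 175961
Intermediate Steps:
s = 134868 (s = 3*44956 = 134868)
s - 1*(-41093) = 134868 - 1*(-41093) = 134868 + 41093 = 175961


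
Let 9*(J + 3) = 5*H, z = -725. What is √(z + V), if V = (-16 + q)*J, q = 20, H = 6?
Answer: I*√6513/3 ≈ 26.901*I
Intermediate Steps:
J = ⅓ (J = -3 + (5*6)/9 = -3 + (⅑)*30 = -3 + 10/3 = ⅓ ≈ 0.33333)
V = 4/3 (V = (-16 + 20)*(⅓) = 4*(⅓) = 4/3 ≈ 1.3333)
√(z + V) = √(-725 + 4/3) = √(-2171/3) = I*√6513/3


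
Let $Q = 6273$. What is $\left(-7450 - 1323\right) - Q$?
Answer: $-15046$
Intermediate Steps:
$\left(-7450 - 1323\right) - Q = \left(-7450 - 1323\right) - 6273 = -8773 - 6273 = -15046$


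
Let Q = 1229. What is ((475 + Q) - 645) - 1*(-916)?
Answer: 1975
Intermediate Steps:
((475 + Q) - 645) - 1*(-916) = ((475 + 1229) - 645) - 1*(-916) = (1704 - 645) + 916 = 1059 + 916 = 1975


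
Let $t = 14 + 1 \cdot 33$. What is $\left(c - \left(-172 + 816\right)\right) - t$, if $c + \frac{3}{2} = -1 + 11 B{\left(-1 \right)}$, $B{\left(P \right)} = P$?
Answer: $- \frac{1409}{2} \approx -704.5$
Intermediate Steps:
$c = - \frac{27}{2}$ ($c = - \frac{3}{2} + \left(-1 + 11 \left(-1\right)\right) = - \frac{3}{2} - 12 = - \frac{27}{2} \approx -13.5$)
$t = 47$ ($t = 14 + 33 = 47$)
$\left(c - \left(-172 + 816\right)\right) - t = \left(- \frac{27}{2} - \left(-172 + 816\right)\right) - 47 = \left(- \frac{27}{2} - 644\right) - 47 = - \frac{1315}{2} - 47 = - \frac{1409}{2}$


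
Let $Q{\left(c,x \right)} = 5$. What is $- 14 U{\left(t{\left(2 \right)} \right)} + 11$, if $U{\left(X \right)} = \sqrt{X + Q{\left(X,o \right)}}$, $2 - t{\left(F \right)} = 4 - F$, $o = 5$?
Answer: $11 - 14 \sqrt{5} \approx -20.305$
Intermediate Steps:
$t{\left(F \right)} = -2 + F$ ($t{\left(F \right)} = 2 - \left(4 - F\right) = 2 + \left(-4 + F\right) = -2 + F$)
$U{\left(X \right)} = \sqrt{5 + X}$ ($U{\left(X \right)} = \sqrt{X + 5} = \sqrt{5 + X}$)
$- 14 U{\left(t{\left(2 \right)} \right)} + 11 = - 14 \sqrt{5 + \left(-2 + 2\right)} + 11 = - 14 \sqrt{5 + 0} + 11 = - 14 \sqrt{5} + 11 = 11 - 14 \sqrt{5}$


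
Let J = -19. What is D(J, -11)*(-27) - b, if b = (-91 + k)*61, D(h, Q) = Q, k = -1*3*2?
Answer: 6214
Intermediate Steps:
k = -6 (k = -3*2 = -6)
b = -5917 (b = (-91 - 6)*61 = -97*61 = -5917)
D(J, -11)*(-27) - b = -11*(-27) - 1*(-5917) = 297 + 5917 = 6214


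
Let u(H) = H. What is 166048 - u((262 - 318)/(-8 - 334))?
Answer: 28394180/171 ≈ 1.6605e+5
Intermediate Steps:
166048 - u((262 - 318)/(-8 - 334)) = 166048 - (262 - 318)/(-8 - 334) = 166048 - (-56)/(-342) = 166048 - (-56)*(-1)/342 = 166048 - 1*28/171 = 166048 - 28/171 = 28394180/171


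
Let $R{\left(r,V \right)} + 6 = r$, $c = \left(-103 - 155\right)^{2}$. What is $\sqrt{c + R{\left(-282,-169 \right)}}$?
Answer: $6 \sqrt{1841} \approx 257.44$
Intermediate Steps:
$c = 66564$ ($c = \left(-258\right)^{2} = 66564$)
$R{\left(r,V \right)} = -6 + r$
$\sqrt{c + R{\left(-282,-169 \right)}} = \sqrt{66564 - 288} = \sqrt{66276} = 6 \sqrt{1841}$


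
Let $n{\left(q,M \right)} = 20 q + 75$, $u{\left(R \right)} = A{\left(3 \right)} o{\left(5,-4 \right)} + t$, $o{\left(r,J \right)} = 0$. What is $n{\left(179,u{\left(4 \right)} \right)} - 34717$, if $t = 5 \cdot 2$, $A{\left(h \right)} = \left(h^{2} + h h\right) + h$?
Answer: $-31062$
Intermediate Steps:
$A{\left(h \right)} = h + 2 h^{2}$ ($A{\left(h \right)} = \left(h^{2} + h^{2}\right) + h = 2 h^{2} + h = h + 2 h^{2}$)
$t = 10$
$u{\left(R \right)} = 10$ ($u{\left(R \right)} = 3 \left(1 + 2 \cdot 3\right) 0 + 10 = 3 \left(1 + 6\right) 0 + 10 = 3 \cdot 7 \cdot 0 + 10 = 21 \cdot 0 + 10 = 0 + 10 = 10$)
$n{\left(q,M \right)} = 75 + 20 q$
$n{\left(179,u{\left(4 \right)} \right)} - 34717 = \left(75 + 20 \cdot 179\right) - 34717 = \left(75 + 3580\right) - 34717 = 3655 - 34717 = -31062$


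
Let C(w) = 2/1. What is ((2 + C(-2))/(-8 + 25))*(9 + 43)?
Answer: 208/17 ≈ 12.235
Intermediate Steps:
C(w) = 2 (C(w) = 2*1 = 2)
((2 + C(-2))/(-8 + 25))*(9 + 43) = ((2 + 2)/(-8 + 25))*(9 + 43) = (4/17)*52 = 208/17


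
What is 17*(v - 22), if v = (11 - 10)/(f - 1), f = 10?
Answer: -3349/9 ≈ -372.11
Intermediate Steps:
v = 1/9 (v = (11 - 10)/(10 - 1) = 1/9 ≈ 0.11111)
17*(v - 22) = 17*(1/9 - 22) = 17*(-197/9) = -3349/9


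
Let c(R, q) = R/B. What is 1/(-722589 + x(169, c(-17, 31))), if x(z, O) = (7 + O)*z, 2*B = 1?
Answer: -1/727152 ≈ -1.3752e-6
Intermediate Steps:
B = ½ (B = (½)*1 = ½ ≈ 0.50000)
c(R, q) = 2*R (c(R, q) = R/(½) = R*2 = 2*R)
x(z, O) = z*(7 + O)
1/(-722589 + x(169, c(-17, 31))) = 1/(-722589 + 169*(7 + 2*(-17))) = 1/(-722589 + 169*(7 - 34)) = 1/(-722589 + 169*(-27)) = 1/(-722589 - 4563) = 1/(-727152) = -1/727152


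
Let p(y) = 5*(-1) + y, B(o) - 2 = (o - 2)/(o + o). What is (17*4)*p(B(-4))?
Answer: -153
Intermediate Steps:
B(o) = 2 + (-2 + o)/(2*o) (B(o) = 2 + (o - 2)/(o + o) = 2 + (-2 + o)/((2*o)) = 2 + (-2 + o)*(1/(2*o)) = 2 + (-2 + o)/(2*o))
p(y) = -5 + y
(17*4)*p(B(-4)) = (17*4)*(-5 + (5/2 - 1/(-4))) = 68*(-5 + (5/2 - 1*(-¼))) = 68*(-5 + (5/2 + ¼)) = 68*(-5 + 11/4) = 68*(-9/4) = -153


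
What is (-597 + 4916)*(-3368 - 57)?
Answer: -14792575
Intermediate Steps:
(-597 + 4916)*(-3368 - 57) = 4319*(-3425) = -14792575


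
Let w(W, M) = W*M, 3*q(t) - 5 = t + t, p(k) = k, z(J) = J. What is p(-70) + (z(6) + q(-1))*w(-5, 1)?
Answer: -105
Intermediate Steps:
q(t) = 5/3 + 2*t/3 (q(t) = 5/3 + (t + t)/3 = 5/3 + (2*t)/3 = 5/3 + 2*t/3)
w(W, M) = M*W
p(-70) + (z(6) + q(-1))*w(-5, 1) = -70 + (6 + (5/3 + (⅔)*(-1)))*(1*(-5)) = -70 + (6 + (5/3 - ⅔))*(-5) = -70 + (6 + 1)*(-5) = -70 + 7*(-5) = -70 - 35 = -105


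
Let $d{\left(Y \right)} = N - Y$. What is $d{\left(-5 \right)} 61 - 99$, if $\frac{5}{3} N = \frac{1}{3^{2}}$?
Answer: $\frac{3151}{15} \approx 210.07$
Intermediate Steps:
$N = \frac{1}{15}$ ($N = \frac{3}{5 \cdot 3^{2}} = \frac{3}{5 \cdot 9} = \frac{3}{5} \cdot \frac{1}{9} = \frac{1}{15} \approx 0.066667$)
$d{\left(Y \right)} = \frac{1}{15} - Y$
$d{\left(-5 \right)} 61 - 99 = \left(\frac{1}{15} - -5\right) 61 - 99 = \left(\frac{1}{15} + 5\right) 61 - 99 = \frac{76}{15} \cdot 61 - 99 = \frac{4636}{15} - 99 = \frac{3151}{15}$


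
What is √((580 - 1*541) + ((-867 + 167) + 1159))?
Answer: √498 ≈ 22.316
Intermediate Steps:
√((580 - 1*541) + ((-867 + 167) + 1159)) = √((580 - 541) + (-700 + 1159)) = √(39 + 459) = √498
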